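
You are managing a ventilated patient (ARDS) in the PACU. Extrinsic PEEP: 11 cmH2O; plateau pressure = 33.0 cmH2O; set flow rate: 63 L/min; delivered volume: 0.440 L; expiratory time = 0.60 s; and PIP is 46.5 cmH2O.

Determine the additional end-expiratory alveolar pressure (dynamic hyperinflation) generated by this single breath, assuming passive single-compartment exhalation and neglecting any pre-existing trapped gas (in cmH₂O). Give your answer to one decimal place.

2.1

Flow: 63 L/min ÷ 60 = 1.05 L/s.
R = (PIP − Pplat)/V̇ = (46.5 − 33.0) / 1.05 = 13.5/1.05 = 12.857 cmH2O·s/L.
C = Vt/(Pplat − PEEP) = 440.0 / (33.0 − 11) = 440.0/22.0 = 20.0 mL/cmH2O.
τ = R × C = 12.857 × 0.02 L/cmH2O = 0.2571 s.
Fraction remaining = e^(−Te/τ) = e^(−0.60/0.2571) = 0.09693; trapped volume = 440.0 × 0.09693 = 42.649 mL.
Additional alveolar pressure from trapping ≈ V_trapped / C = 42.649 / 20.0 = 2.132 cmH2O.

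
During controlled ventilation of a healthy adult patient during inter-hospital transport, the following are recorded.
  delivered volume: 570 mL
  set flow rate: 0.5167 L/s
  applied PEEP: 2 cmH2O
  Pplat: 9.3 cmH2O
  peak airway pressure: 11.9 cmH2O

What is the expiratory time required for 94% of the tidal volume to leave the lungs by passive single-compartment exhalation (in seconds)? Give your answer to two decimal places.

R = (PIP − Pplat)/V̇ = (11.9 − 9.3) / 0.5167 = 2.6/0.5167 = 5.032 cmH2O·s/L.
C = Vt/(Pplat − PEEP) = 570.0 / (9.3 − 2) = 570.0/7.3 = 78.082 mL/cmH2O.
τ = R × C = 5.032 × 0.07808 L/cmH2O = 0.3929 s.
t = −τ·ln(1 − 0.94) = −0.3929·ln(0.06) = 1.105 s.

1.11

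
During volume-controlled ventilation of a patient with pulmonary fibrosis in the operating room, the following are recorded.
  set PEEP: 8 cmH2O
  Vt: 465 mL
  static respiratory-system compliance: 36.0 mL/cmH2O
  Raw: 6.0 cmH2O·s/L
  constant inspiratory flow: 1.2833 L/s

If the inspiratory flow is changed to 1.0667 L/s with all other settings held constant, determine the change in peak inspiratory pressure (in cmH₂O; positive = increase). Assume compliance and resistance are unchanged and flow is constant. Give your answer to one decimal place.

-1.3

PIP = Vt/C + R·V̇ + PEEP (constant-flow equation of motion).
Only the resistive term changes: ΔPIP = R × ΔV̇ = 6.0 × (1.0667 − 1.2833) = 6.0 × -0.2166 = -1.3 cmH2O.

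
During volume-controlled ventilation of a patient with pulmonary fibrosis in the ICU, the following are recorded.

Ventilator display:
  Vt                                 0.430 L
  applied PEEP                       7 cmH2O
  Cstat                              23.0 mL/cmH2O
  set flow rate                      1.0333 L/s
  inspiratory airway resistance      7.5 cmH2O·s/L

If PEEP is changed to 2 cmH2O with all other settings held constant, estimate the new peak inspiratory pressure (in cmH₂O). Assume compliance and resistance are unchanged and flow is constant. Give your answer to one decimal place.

PIP = Vt/C + R·V̇ + PEEP (constant-flow equation of motion).
Only the baseline term changes: ΔPIP = ΔPEEP = 2 − 7 = -5.0 cmH2O.
Original PIP = 430/23.0 + 7.5×1.0333 + 7 = 33.445 cmH2O; new PIP = 33.445 + (-5.0) = 28.445 cmH2O.

28.4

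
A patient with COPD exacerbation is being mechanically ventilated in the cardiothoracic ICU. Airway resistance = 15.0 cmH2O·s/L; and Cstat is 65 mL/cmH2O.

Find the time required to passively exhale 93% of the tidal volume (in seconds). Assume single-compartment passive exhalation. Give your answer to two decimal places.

τ = R × C = 15.0 × 65 mL/cmH2O = 15.0 × 0.065 L/cmH2O = 0.975 s.
Exhaled fraction f = 1 − e^(−t/τ) → t = −τ·ln(1 − f) = −0.975·ln(0.07) = 2.593 s.

2.59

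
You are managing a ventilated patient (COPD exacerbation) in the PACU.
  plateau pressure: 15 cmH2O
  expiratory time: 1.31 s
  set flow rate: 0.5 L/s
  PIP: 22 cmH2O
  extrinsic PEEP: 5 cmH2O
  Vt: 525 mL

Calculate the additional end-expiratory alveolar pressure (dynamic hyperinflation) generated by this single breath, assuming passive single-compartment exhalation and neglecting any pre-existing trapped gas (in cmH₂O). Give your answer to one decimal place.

1.7

R = (PIP − Pplat)/V̇ = (22 − 15) / 0.5 = 7.0/0.5 = 14.0 cmH2O·s/L.
C = Vt/(Pplat − PEEP) = 525.0 / (15 − 5) = 525.0/10.0 = 52.5 mL/cmH2O.
τ = R × C = 14.0 × 0.0525 L/cmH2O = 0.735 s.
Fraction remaining = e^(−Te/τ) = e^(−1.31/0.735) = 0.1682; trapped volume = 525.0 × 0.1682 = 88.305 mL.
Additional alveolar pressure from trapping ≈ V_trapped / C = 88.305 / 52.5 = 1.682 cmH2O.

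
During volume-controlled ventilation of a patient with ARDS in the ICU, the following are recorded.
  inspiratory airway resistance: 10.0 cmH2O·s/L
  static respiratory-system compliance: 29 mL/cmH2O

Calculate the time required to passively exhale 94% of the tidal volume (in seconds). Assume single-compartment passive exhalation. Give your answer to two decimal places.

τ = R × C = 10.0 × 29 mL/cmH2O = 10.0 × 0.029 L/cmH2O = 0.29 s.
Exhaled fraction f = 1 − e^(−t/τ) → t = −τ·ln(1 − f) = −0.29·ln(0.06) = 0.8159 s.

0.82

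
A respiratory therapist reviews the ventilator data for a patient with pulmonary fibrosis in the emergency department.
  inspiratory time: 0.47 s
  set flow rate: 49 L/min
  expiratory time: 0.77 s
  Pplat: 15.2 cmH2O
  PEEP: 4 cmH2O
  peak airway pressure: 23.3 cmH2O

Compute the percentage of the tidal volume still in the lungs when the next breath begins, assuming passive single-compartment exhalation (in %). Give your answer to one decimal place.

Flow: 49 L/min ÷ 60 = 0.8167 L/s.
Vt = flow × Ti = 0.8167 L/s × 0.47 s × 1000 mL/L = 383.85 mL.
R = (PIP − Pplat)/V̇ = (23.3 − 15.2) / 0.8167 = 8.1/0.8167 = 9.918 cmH2O·s/L.
C = Vt/(Pplat − PEEP) = 383.85 / (15.2 − 4) = 383.85/11.2 = 34.272 mL/cmH2O.
τ = R × C = 9.918 × 0.03427 L/cmH2O = 0.3399 s.
Fraction remaining at end-expiration = e^(−Te/τ) = e^(−0.77/0.3399) = 0.1038 → 10.38%.

10.4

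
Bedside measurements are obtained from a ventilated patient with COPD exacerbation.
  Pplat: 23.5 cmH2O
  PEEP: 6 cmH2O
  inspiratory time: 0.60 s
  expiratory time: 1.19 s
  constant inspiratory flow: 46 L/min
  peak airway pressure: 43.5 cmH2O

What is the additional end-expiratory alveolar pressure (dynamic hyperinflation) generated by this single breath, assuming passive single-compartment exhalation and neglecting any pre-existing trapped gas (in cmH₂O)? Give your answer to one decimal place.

Flow: 46 L/min ÷ 60 = 0.7667 L/s.
Vt = flow × Ti = 0.7667 L/s × 0.60 s × 1000 mL/L = 460.02 mL.
R = (PIP − Pplat)/V̇ = (43.5 − 23.5) / 0.7667 = 20.0/0.7667 = 26.086 cmH2O·s/L.
C = Vt/(Pplat − PEEP) = 460.02 / (23.5 − 6) = 460.02/17.5 = 26.287 mL/cmH2O.
τ = R × C = 26.086 × 0.02629 L/cmH2O = 0.6858 s.
Fraction remaining = e^(−Te/τ) = e^(−1.19/0.6858) = 0.1764; trapped volume = 460.02 × 0.1764 = 81.148 mL.
Additional alveolar pressure from trapping ≈ V_trapped / C = 81.148 / 26.287 = 3.087 cmH2O.

3.1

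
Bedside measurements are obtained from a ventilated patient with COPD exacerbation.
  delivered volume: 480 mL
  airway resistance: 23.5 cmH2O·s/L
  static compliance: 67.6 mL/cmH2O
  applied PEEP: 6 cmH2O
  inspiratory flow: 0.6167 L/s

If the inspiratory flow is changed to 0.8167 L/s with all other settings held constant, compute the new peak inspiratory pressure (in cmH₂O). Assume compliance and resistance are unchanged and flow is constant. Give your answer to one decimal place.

PIP = Vt/C + R·V̇ + PEEP (constant-flow equation of motion).
Only the resistive term changes: ΔPIP = R × ΔV̇ = 23.5 × (0.8167 − 0.6167) = 23.5 × 0.2 = 4.7 cmH2O.
Original PIP = 480/67.6 + 23.5×0.6167 + 6 = 27.593 cmH2O; new PIP = 27.593 + (4.7) = 32.293 cmH2O.

32.3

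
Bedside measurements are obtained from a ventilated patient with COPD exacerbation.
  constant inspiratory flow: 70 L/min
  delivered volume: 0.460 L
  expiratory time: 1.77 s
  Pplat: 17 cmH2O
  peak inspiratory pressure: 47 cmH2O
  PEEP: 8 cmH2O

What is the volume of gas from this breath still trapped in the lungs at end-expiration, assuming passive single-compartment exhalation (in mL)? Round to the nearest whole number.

120

Flow: 70 L/min ÷ 60 = 1.1667 L/s.
R = (PIP − Pplat)/V̇ = (47 − 17) / 1.1667 = 30.0/1.1667 = 25.714 cmH2O·s/L.
C = Vt/(Pplat − PEEP) = 460.0 / (17 − 8) = 460.0/9.0 = 51.111 mL/cmH2O.
τ = R × C = 25.714 × 0.05111 L/cmH2O = 1.314 s.
Fraction remaining = e^(−Te/τ) = e^(−1.77/1.314) = 0.26.
Trapped volume = 460.0 × 0.26 = 119.6 mL.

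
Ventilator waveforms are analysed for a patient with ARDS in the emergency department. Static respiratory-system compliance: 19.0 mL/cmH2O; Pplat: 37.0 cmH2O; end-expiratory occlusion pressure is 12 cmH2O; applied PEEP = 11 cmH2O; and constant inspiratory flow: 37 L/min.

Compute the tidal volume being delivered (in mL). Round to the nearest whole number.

475

End-expiratory occlusion gives total PEEP = 12 cmH2O (intrinsic PEEP = 12 − 11 = 1). Use total PEEP for the elastic gradient.
Vt = Cstat × (Pplat − PEEPtotal) = 19.0 × (37.0 − 12) = 19.0 × 25.0 = 475.0 mL.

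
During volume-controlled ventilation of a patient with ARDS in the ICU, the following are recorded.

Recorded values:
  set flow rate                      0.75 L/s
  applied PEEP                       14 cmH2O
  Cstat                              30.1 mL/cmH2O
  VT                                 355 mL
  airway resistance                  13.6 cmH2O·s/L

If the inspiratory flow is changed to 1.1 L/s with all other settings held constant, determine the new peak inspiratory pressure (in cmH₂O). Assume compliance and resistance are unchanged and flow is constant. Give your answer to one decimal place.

PIP = Vt/C + R·V̇ + PEEP (constant-flow equation of motion).
Only the resistive term changes: ΔPIP = R × ΔV̇ = 13.6 × (1.1 − 0.75) = 13.6 × 0.35 = 4.76 cmH2O.
Original PIP = 355/30.1 + 13.6×0.75 + 14 = 35.994 cmH2O; new PIP = 35.994 + (4.76) = 40.754 cmH2O.

40.8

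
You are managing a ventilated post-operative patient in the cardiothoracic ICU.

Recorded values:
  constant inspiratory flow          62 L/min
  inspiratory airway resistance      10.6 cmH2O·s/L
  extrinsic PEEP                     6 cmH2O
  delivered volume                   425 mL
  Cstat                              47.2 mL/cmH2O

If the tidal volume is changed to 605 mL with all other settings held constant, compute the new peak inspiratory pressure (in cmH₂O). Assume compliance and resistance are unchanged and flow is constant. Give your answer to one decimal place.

29.8

Flow: 62 L/min ÷ 60 = 1.0333 L/s.
PIP = Vt/C + R·V̇ + PEEP (constant-flow equation of motion).
Only the elastic term changes: ΔPIP = ΔVt / C = (605 − 425) / 47.2 = 3.814 cmH2O.
Original PIP = 425/47.2 + 10.6×1.0333 + 6 = 25.957 cmH2O; new PIP = 25.957 + (3.814) = 29.771 cmH2O.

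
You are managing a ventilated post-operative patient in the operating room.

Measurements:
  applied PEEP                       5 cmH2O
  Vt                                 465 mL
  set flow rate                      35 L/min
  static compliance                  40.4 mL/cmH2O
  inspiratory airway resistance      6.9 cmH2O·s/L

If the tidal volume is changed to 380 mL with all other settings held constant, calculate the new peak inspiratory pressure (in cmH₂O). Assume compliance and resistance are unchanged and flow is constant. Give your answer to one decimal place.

Flow: 35 L/min ÷ 60 = 0.5833 L/s.
PIP = Vt/C + R·V̇ + PEEP (constant-flow equation of motion).
Only the elastic term changes: ΔPIP = ΔVt / C = (380 − 465) / 40.4 = -2.104 cmH2O.
Original PIP = 465/40.4 + 6.9×0.5833 + 5 = 20.535 cmH2O; new PIP = 20.535 + (-2.104) = 18.431 cmH2O.

18.4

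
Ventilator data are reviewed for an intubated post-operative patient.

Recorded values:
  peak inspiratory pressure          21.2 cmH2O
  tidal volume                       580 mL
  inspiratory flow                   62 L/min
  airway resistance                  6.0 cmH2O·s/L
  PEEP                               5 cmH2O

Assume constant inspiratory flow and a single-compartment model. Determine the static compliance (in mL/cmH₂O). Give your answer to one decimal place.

Flow: 62 L/min ÷ 60 = 1.0333 L/s.
Equation of motion (constant flow): PIP = Vt/C + R·V̇ + PEEP.
Vt/C = PIP − R·V̇ − PEEP = 21.2 − 6.0×1.0333 − 5 = 21.2 − 6.2 − 5 = 10.0 cmH2O.
C = Vt / 10.0 = 580 / 10.0 = 58.0 mL/cmH2O.

58.0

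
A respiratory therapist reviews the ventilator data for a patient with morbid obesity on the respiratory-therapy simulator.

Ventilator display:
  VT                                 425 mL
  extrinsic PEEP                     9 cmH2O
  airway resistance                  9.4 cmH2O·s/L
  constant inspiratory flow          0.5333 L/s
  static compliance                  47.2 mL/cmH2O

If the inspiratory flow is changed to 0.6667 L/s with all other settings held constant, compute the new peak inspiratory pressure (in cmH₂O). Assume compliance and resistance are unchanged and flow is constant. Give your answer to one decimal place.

PIP = Vt/C + R·V̇ + PEEP (constant-flow equation of motion).
Only the resistive term changes: ΔPIP = R × ΔV̇ = 9.4 × (0.6667 − 0.5333) = 9.4 × 0.1334 = 1.254 cmH2O.
Original PIP = 425/47.2 + 9.4×0.5333 + 9 = 23.017 cmH2O; new PIP = 23.017 + (1.254) = 24.271 cmH2O.

24.3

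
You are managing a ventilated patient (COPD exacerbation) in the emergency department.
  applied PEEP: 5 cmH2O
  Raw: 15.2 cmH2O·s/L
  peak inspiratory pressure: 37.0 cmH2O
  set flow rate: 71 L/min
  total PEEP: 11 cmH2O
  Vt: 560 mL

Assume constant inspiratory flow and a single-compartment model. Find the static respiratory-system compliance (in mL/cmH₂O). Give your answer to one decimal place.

69.9

Flow: 71 L/min ÷ 60 = 1.1833 L/s.
Total PEEP = 11 cmH2O (set 5 + intrinsic 6); this is the baseline alveolar pressure.
Equation of motion (constant flow): PIP = Vt/C + R·V̇ + PEEP.
Vt/C = PIP − R·V̇ − PEEP = 37.0 − 15.2×1.1833 − 11 = 37.0 − 17.986 − 11 = 8.014 cmH2O.
C = Vt / 8.014 = 560 / 8.014 = 69.878 mL/cmH2O.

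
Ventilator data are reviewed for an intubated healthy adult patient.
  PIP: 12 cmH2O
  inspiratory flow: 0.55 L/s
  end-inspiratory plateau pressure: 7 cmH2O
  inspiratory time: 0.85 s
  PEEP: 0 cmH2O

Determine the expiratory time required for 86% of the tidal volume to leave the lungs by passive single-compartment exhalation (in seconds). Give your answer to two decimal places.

1.19

Vt = flow × Ti = 0.55 L/s × 0.85 s × 1000 mL/L = 467.5 mL.
R = (PIP − Pplat)/V̇ = (12 − 7) / 0.55 = 5.0/0.55 = 9.091 cmH2O·s/L.
C = Vt/(Pplat − PEEP) = 467.5 / (7 − 0) = 467.5/7.0 = 66.786 mL/cmH2O.
τ = R × C = 9.091 × 0.06679 L/cmH2O = 0.6072 s.
t = −τ·ln(1 − 0.86) = −0.6072·ln(0.14) = 1.194 s.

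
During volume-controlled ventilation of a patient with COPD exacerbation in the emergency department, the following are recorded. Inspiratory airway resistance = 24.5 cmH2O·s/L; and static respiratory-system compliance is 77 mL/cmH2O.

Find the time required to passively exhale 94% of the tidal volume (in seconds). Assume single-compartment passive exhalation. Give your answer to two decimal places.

5.31

τ = R × C = 24.5 × 77 mL/cmH2O = 24.5 × 0.077 L/cmH2O = 1.887 s.
Exhaled fraction f = 1 − e^(−t/τ) → t = −τ·ln(1 − f) = −1.887·ln(0.06) = 5.309 s.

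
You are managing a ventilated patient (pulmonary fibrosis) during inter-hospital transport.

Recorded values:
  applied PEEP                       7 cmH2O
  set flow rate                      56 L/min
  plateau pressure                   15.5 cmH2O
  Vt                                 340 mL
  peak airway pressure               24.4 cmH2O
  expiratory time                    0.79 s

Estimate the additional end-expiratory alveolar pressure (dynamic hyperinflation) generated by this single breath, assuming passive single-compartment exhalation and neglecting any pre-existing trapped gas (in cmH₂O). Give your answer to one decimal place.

1.1

Flow: 56 L/min ÷ 60 = 0.9333 L/s.
R = (PIP − Pplat)/V̇ = (24.4 − 15.5) / 0.9333 = 8.9/0.9333 = 9.536 cmH2O·s/L.
C = Vt/(Pplat − PEEP) = 340.0 / (15.5 − 7) = 340.0/8.5 = 40.0 mL/cmH2O.
τ = R × C = 9.536 × 0.04 L/cmH2O = 0.3814 s.
Fraction remaining = e^(−Te/τ) = e^(−0.79/0.3814) = 0.126; trapped volume = 340.0 × 0.126 = 42.84 mL.
Additional alveolar pressure from trapping ≈ V_trapped / C = 42.84 / 40.0 = 1.071 cmH2O.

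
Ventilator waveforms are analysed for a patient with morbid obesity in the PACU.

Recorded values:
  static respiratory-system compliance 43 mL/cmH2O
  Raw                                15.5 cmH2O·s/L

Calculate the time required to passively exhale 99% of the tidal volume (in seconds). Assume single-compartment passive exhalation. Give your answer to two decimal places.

τ = R × C = 15.5 × 43 mL/cmH2O = 15.5 × 0.043 L/cmH2O = 0.6665 s.
Exhaled fraction f = 1 − e^(−t/τ) → t = −τ·ln(1 − f) = −0.6665·ln(0.01) = 3.069 s.

3.07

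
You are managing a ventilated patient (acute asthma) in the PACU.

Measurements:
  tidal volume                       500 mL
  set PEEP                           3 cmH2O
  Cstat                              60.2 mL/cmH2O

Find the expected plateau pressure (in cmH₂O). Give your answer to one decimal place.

Pplat = PEEP + Vt / Cstat = 3 + 500 / 60.2 = 3 + 8.306 = 11.306 cmH2O.

11.3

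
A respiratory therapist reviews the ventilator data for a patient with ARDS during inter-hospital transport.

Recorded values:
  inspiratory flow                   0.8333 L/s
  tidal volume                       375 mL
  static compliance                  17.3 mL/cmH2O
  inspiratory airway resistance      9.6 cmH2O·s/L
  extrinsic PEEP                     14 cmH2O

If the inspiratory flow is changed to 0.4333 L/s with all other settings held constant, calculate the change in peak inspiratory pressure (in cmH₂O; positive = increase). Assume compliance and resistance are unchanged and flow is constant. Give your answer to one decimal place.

PIP = Vt/C + R·V̇ + PEEP (constant-flow equation of motion).
Only the resistive term changes: ΔPIP = R × ΔV̇ = 9.6 × (0.4333 − 0.8333) = 9.6 × -0.4 = -3.84 cmH2O.

-3.8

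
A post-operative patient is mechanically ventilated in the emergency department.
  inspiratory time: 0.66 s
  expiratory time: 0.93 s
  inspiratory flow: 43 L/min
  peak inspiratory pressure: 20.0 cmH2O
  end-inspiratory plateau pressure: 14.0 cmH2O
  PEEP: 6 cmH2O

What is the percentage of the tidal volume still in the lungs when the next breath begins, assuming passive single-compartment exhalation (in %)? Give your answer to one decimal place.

Flow: 43 L/min ÷ 60 = 0.7167 L/s.
Vt = flow × Ti = 0.7167 L/s × 0.66 s × 1000 mL/L = 473.02 mL.
R = (PIP − Pplat)/V̇ = (20.0 − 14.0) / 0.7167 = 6.0/0.7167 = 8.372 cmH2O·s/L.
C = Vt/(Pplat − PEEP) = 473.02 / (14.0 − 6) = 473.02/8.0 = 59.128 mL/cmH2O.
τ = R × C = 8.372 × 0.05913 L/cmH2O = 0.495 s.
Fraction remaining at end-expiration = e^(−Te/τ) = e^(−0.93/0.495) = 0.1528 → 15.28%.

15.3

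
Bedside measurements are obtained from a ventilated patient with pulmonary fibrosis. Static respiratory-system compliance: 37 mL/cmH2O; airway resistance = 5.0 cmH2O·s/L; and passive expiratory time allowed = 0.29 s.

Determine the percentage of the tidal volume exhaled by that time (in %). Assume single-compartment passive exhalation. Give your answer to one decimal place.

79.1

τ = R × C = 5.0 × 37 mL/cmH2O = 5.0 × 0.037 L/cmH2O = 0.185 s.
Passive exhalation: V(t)/V₀ = e^(−t/τ) = e^(−0.29/0.185) = 0.2086.
Fraction exhaled = 1 − 0.2086 = 0.7914 → 79.14%.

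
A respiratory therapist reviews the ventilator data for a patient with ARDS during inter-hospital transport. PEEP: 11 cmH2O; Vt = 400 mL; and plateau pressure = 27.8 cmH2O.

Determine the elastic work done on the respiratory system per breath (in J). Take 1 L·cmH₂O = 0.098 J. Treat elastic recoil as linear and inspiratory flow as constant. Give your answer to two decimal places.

Elastic work ≈ ½ × (Pplat − PEEP) × Vt = 0.5 × (27.8 − 11) × 0.400 L = 0.5 × 16.8 × 0.400 = 3.36 L·cmH2O.
× 0.098 J/(L·cmH2O) → 0.3293 J.

0.33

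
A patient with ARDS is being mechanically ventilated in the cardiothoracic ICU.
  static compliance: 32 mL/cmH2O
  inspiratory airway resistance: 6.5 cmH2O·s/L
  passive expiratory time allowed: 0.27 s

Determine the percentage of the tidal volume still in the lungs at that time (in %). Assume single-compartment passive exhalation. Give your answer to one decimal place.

27.3

τ = R × C = 6.5 × 32 mL/cmH2O = 6.5 × 0.032 L/cmH2O = 0.208 s.
Passive exhalation: V(t)/V₀ = e^(−t/τ) = e^(−0.27/0.208) = 0.2731.
Fraction remaining = 0.2731 → 27.31%.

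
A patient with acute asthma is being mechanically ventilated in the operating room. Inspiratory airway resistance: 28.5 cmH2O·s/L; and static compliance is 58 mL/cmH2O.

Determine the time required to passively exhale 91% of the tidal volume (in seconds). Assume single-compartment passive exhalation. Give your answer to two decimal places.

τ = R × C = 28.5 × 58 mL/cmH2O = 28.5 × 0.058 L/cmH2O = 1.653 s.
Exhaled fraction f = 1 − e^(−t/τ) → t = −τ·ln(1 − f) = −1.653·ln(0.09) = 3.98 s.

3.98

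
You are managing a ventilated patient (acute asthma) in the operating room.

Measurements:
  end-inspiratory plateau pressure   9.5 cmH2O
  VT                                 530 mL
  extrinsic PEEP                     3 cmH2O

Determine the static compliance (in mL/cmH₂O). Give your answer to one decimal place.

Cstat = Vt / (Pplat − PEEP) = 530 / (9.5 − 3) = 530 / 6.5 = 81.538 mL/cmH2O.

81.5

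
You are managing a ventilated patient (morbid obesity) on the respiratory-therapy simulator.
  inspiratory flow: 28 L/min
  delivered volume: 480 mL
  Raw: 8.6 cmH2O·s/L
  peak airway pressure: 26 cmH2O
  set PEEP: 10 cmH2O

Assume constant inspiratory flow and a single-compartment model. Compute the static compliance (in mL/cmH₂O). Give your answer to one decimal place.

40.0

Flow: 28 L/min ÷ 60 = 0.4667 L/s.
Equation of motion (constant flow): PIP = Vt/C + R·V̇ + PEEP.
Vt/C = PIP − R·V̇ − PEEP = 26 − 8.6×0.4667 − 10 = 26 − 4.014 − 10 = 11.986 cmH2O.
C = Vt / 11.986 = 480 / 11.986 = 40.047 mL/cmH2O.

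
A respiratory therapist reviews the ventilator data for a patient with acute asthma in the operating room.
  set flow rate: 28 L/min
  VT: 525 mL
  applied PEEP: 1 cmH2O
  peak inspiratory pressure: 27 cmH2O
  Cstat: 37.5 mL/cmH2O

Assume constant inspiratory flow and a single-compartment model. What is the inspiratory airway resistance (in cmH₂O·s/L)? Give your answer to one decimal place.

25.7

Flow: 28 L/min ÷ 60 = 0.4667 L/s.
Equation of motion (constant flow): PIP = Vt/C + R·V̇ + PEEP.
R·V̇ = PIP − Vt/C − PEEP = 27 − 525/37.5 − 1 = 27 − 14.0 − 1 = 12.0 cmH2O.
R = 12.0 / 0.4667 = 25.712 cmH2O·s/L.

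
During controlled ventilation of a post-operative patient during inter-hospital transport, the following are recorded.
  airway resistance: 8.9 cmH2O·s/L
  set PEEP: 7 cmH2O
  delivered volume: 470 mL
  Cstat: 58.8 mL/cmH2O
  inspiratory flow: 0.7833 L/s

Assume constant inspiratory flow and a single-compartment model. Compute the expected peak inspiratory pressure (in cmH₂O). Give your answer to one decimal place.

Equation of motion (constant flow): PIP = Vt/C + R·V̇ + PEEP.
PIP = 470/58.8 + 8.9×0.7833 + 7 = 7.993 + 6.971 + 7 = 21.964 cmH2O.

22.0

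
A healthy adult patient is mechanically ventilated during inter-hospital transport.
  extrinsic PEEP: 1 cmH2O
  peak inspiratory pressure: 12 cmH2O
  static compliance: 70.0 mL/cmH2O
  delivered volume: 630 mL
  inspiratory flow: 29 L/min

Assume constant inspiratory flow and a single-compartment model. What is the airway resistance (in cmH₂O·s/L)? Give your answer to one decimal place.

Flow: 29 L/min ÷ 60 = 0.4833 L/s.
Equation of motion (constant flow): PIP = Vt/C + R·V̇ + PEEP.
R·V̇ = PIP − Vt/C − PEEP = 12 − 630/70.0 − 1 = 12 − 9.0 − 1 = 2.0 cmH2O.
R = 2.0 / 0.4833 = 4.138 cmH2O·s/L.

4.1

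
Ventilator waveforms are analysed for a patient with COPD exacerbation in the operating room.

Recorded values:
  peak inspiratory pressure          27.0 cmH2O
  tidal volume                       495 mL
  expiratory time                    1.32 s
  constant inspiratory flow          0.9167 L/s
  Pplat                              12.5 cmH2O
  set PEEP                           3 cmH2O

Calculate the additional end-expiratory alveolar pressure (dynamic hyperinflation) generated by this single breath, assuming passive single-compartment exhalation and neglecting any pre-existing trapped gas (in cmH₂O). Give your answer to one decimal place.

1.9

R = (PIP − Pplat)/V̇ = (27.0 − 12.5) / 0.9167 = 14.5/0.9167 = 15.818 cmH2O·s/L.
C = Vt/(Pplat − PEEP) = 495.0 / (12.5 − 3) = 495.0/9.5 = 52.105 mL/cmH2O.
τ = R × C = 15.818 × 0.05211 L/cmH2O = 0.8243 s.
Fraction remaining = e^(−Te/τ) = e^(−1.32/0.8243) = 0.2016; trapped volume = 495.0 × 0.2016 = 99.792 mL.
Additional alveolar pressure from trapping ≈ V_trapped / C = 99.792 / 52.105 = 1.915 cmH2O.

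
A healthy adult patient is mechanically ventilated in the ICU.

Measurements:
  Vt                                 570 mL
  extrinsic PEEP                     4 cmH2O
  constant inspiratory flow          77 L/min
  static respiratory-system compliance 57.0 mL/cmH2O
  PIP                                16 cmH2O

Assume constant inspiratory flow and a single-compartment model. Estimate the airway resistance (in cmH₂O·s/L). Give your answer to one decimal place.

Flow: 77 L/min ÷ 60 = 1.2833 L/s.
Equation of motion (constant flow): PIP = Vt/C + R·V̇ + PEEP.
R·V̇ = PIP − Vt/C − PEEP = 16 − 570/57.0 − 4 = 16 − 10.0 − 4 = 2.0 cmH2O.
R = 2.0 / 1.2833 = 1.558 cmH2O·s/L.

1.6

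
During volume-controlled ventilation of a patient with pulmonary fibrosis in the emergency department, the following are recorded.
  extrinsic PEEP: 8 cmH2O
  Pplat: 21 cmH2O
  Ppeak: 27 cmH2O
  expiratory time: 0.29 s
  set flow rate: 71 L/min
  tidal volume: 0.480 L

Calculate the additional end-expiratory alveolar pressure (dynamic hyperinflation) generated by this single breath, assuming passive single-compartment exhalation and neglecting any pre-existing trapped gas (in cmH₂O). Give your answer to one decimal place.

Flow: 71 L/min ÷ 60 = 1.1833 L/s.
R = (PIP − Pplat)/V̇ = (27 − 21) / 1.1833 = 6.0/1.1833 = 5.071 cmH2O·s/L.
C = Vt/(Pplat − PEEP) = 480.0 / (21 − 8) = 480.0/13.0 = 36.923 mL/cmH2O.
τ = R × C = 5.071 × 0.03692 L/cmH2O = 0.1872 s.
Fraction remaining = e^(−Te/τ) = e^(−0.29/0.1872) = 0.2124; trapped volume = 480.0 × 0.2124 = 101.95 mL.
Additional alveolar pressure from trapping ≈ V_trapped / C = 101.95 / 36.923 = 2.761 cmH2O.

2.8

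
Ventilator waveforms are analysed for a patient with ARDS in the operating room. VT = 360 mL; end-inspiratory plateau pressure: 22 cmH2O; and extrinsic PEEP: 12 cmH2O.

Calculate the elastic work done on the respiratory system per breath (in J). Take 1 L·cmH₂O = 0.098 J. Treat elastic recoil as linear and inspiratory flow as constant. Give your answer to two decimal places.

0.18

Elastic work ≈ ½ × (Pplat − PEEP) × Vt = 0.5 × (22 − 12) × 0.360 L = 0.5 × 10.0 × 0.360 = 1.8 L·cmH2O.
× 0.098 J/(L·cmH2O) → 0.1764 J.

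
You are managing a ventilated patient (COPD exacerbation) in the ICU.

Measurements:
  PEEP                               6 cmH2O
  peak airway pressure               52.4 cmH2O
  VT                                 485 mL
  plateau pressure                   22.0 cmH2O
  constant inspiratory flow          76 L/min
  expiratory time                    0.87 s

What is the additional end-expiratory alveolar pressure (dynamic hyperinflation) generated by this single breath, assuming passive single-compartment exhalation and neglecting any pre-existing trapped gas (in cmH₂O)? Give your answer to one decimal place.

4.8

Flow: 76 L/min ÷ 60 = 1.2667 L/s.
R = (PIP − Pplat)/V̇ = (52.4 − 22.0) / 1.2667 = 30.4/1.2667 = 23.999 cmH2O·s/L.
C = Vt/(Pplat − PEEP) = 485.0 / (22.0 − 6) = 485.0/16.0 = 30.313 mL/cmH2O.
τ = R × C = 23.999 × 0.03031 L/cmH2O = 0.7274 s.
Fraction remaining = e^(−Te/τ) = e^(−0.87/0.7274) = 0.3024; trapped volume = 485.0 × 0.3024 = 146.66 mL.
Additional alveolar pressure from trapping ≈ V_trapped / C = 146.66 / 30.313 = 4.838 cmH2O.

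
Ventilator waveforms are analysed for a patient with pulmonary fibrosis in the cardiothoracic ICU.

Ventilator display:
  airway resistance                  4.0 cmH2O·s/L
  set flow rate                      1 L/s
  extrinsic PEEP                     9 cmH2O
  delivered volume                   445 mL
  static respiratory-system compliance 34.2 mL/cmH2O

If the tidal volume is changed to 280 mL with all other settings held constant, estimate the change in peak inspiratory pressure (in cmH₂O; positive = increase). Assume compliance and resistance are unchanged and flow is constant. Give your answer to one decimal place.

-4.8

PIP = Vt/C + R·V̇ + PEEP (constant-flow equation of motion).
Only the elastic term changes: ΔPIP = ΔVt / C = (280 − 445) / 34.2 = -4.825 cmH2O.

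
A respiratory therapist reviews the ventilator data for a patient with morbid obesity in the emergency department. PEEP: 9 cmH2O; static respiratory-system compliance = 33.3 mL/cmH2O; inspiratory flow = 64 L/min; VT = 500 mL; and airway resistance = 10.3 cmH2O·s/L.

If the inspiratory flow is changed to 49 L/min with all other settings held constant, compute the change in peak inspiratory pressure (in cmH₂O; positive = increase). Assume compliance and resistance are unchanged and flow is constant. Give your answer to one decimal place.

-2.6

Flow: 64 L/min ÷ 60 = 1.0667 L/s.
New flow: 49 L/min ÷ 60 = 0.8167 L/s.
PIP = Vt/C + R·V̇ + PEEP (constant-flow equation of motion).
Only the resistive term changes: ΔPIP = R × ΔV̇ = 10.3 × (0.8167 − 1.0667) = 10.3 × -0.25 = -2.575 cmH2O.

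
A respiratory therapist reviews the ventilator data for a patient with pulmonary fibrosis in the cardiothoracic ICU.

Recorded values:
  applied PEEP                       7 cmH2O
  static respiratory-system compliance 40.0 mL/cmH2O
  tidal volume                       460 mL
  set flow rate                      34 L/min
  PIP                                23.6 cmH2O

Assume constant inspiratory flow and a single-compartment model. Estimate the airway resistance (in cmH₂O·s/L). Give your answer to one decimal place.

9.0

Flow: 34 L/min ÷ 60 = 0.5667 L/s.
Equation of motion (constant flow): PIP = Vt/C + R·V̇ + PEEP.
R·V̇ = PIP − Vt/C − PEEP = 23.6 − 460/40.0 − 7 = 23.6 − 11.5 − 7 = 5.1 cmH2O.
R = 5.1 / 0.5667 = 8.999 cmH2O·s/L.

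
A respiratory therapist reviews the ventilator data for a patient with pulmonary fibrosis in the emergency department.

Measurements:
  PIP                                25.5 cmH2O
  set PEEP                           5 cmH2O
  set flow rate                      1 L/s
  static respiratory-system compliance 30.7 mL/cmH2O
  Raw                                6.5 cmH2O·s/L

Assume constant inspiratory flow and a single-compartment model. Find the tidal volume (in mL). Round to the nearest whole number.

430

Equation of motion (constant flow): PIP = Vt/C + R·V̇ + PEEP.
Vt/C = PIP − R·V̇ − PEEP = 25.5 − 6.5 − 5 = 14.0 cmH2O.
Vt = C × 14.0 = 30.7 × 14.0 = 429.8 mL.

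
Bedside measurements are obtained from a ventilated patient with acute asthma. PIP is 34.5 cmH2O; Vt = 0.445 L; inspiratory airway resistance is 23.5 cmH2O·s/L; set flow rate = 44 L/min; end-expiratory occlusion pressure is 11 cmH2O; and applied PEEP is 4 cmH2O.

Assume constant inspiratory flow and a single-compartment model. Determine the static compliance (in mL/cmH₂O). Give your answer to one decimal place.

Flow: 44 L/min ÷ 60 = 0.7333 L/s.
Total PEEP = 11 cmH2O (set 4 + intrinsic 7); this is the baseline alveolar pressure.
Equation of motion (constant flow): PIP = Vt/C + R·V̇ + PEEP.
Vt/C = PIP − R·V̇ − PEEP = 34.5 − 23.5×0.7333 − 11 = 34.5 − 17.233 − 11 = 6.267 cmH2O.
C = Vt / 6.267 = 445 / 6.267 = 71.007 mL/cmH2O.

71.0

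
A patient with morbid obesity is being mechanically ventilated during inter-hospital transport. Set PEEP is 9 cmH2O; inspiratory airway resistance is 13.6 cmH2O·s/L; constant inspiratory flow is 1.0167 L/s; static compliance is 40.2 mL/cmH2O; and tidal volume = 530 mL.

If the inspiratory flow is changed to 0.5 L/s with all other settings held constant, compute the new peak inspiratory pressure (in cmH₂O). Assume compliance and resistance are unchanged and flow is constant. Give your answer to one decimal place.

PIP = Vt/C + R·V̇ + PEEP (constant-flow equation of motion).
Only the resistive term changes: ΔPIP = R × ΔV̇ = 13.6 × (0.5 − 1.0167) = 13.6 × -0.5167 = -7.027 cmH2O.
Original PIP = 530/40.2 + 13.6×1.0167 + 9 = 36.011 cmH2O; new PIP = 36.011 + (-7.027) = 28.984 cmH2O.

29.0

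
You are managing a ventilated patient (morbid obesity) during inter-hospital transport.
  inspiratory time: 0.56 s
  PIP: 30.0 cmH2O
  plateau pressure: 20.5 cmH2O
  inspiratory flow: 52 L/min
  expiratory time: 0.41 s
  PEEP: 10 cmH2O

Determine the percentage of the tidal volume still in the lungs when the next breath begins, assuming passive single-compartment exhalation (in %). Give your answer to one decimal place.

44.5

Flow: 52 L/min ÷ 60 = 0.8667 L/s.
Vt = flow × Ti = 0.8667 L/s × 0.56 s × 1000 mL/L = 485.35 mL.
R = (PIP − Pplat)/V̇ = (30.0 − 20.5) / 0.8667 = 9.5/0.8667 = 10.961 cmH2O·s/L.
C = Vt/(Pplat − PEEP) = 485.35 / (20.5 − 10) = 485.35/10.5 = 46.224 mL/cmH2O.
τ = R × C = 10.961 × 0.04622 L/cmH2O = 0.5066 s.
Fraction remaining at end-expiration = e^(−Te/τ) = e^(−0.41/0.5066) = 0.4452 → 44.52%.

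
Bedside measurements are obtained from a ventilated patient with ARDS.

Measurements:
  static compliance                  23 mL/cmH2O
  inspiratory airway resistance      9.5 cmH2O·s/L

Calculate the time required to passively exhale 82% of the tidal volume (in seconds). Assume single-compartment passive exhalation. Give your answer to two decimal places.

τ = R × C = 9.5 × 23 mL/cmH2O = 9.5 × 0.023 L/cmH2O = 0.2185 s.
Exhaled fraction f = 1 − e^(−t/τ) → t = −τ·ln(1 − f) = −0.2185·ln(0.18) = 0.3747 s.

0.37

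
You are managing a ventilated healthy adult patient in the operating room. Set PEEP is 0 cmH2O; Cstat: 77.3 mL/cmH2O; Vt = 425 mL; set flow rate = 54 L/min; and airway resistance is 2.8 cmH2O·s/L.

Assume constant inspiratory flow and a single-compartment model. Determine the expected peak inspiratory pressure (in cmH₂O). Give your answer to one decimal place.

8.0

Flow: 54 L/min ÷ 60 = 0.9 L/s.
Equation of motion (constant flow): PIP = Vt/C + R·V̇ + PEEP.
PIP = 425/77.3 + 2.8×0.9 + 0 = 5.498 + 2.52 + 0 = 8.018 cmH2O.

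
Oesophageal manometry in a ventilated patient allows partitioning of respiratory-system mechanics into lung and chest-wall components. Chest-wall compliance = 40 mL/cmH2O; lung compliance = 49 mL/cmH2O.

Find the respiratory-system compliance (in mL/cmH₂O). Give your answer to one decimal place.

22.0

Lung and chest wall are elastances in series: 1/Crs = 1/CL + 1/Ccw.
1/Crs = 1/49 + 1/40 = 0.04541.
Crs = 22.022 mL/cmH2O.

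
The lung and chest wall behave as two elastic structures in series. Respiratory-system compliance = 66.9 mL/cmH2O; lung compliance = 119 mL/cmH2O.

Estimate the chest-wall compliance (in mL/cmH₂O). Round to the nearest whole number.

153

1/Ccw = 1/Crs − 1/CL.
1/Ccw = 1/66.9 − 1/119 = 0.006544.
Ccw = 152.81 mL/cmH2O.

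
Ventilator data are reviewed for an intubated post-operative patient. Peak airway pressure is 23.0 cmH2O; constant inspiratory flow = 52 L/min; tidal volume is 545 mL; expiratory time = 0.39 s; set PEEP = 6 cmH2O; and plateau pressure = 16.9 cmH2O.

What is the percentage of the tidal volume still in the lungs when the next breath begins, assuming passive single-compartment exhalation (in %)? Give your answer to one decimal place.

33.0

Flow: 52 L/min ÷ 60 = 0.8667 L/s.
R = (PIP − Pplat)/V̇ = (23.0 − 16.9) / 0.8667 = 6.1/0.8667 = 7.038 cmH2O·s/L.
C = Vt/(Pplat − PEEP) = 545.0 / (16.9 − 6) = 545.0/10.9 = 50.0 mL/cmH2O.
τ = R × C = 7.038 × 0.05 L/cmH2O = 0.3519 s.
Fraction remaining at end-expiration = e^(−Te/τ) = e^(−0.39/0.3519) = 0.3301 → 33.01%.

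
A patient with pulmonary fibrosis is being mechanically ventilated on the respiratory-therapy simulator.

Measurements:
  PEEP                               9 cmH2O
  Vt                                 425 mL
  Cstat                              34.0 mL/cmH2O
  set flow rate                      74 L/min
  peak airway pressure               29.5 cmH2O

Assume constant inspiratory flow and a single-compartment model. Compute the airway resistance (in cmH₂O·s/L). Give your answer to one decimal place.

6.5

Flow: 74 L/min ÷ 60 = 1.2333 L/s.
Equation of motion (constant flow): PIP = Vt/C + R·V̇ + PEEP.
R·V̇ = PIP − Vt/C − PEEP = 29.5 − 425/34.0 − 9 = 29.5 − 12.5 − 9 = 8.0 cmH2O.
R = 8.0 / 1.2333 = 6.487 cmH2O·s/L.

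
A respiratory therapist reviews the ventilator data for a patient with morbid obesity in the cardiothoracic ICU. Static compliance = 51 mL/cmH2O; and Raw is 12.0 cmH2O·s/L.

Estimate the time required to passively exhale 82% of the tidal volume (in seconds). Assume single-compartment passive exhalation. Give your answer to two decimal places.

1.05

τ = R × C = 12.0 × 51 mL/cmH2O = 12.0 × 0.051 L/cmH2O = 0.612 s.
Exhaled fraction f = 1 − e^(−t/τ) → t = −τ·ln(1 − f) = −0.612·ln(0.18) = 1.049 s.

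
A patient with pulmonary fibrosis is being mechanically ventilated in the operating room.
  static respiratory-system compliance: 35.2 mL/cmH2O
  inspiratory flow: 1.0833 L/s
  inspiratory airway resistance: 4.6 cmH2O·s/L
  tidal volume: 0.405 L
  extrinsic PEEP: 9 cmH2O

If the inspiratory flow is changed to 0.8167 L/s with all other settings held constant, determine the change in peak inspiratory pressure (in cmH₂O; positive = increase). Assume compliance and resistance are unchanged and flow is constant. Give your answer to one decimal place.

PIP = Vt/C + R·V̇ + PEEP (constant-flow equation of motion).
Only the resistive term changes: ΔPIP = R × ΔV̇ = 4.6 × (0.8167 − 1.0833) = 4.6 × -0.2666 = -1.226 cmH2O.

-1.2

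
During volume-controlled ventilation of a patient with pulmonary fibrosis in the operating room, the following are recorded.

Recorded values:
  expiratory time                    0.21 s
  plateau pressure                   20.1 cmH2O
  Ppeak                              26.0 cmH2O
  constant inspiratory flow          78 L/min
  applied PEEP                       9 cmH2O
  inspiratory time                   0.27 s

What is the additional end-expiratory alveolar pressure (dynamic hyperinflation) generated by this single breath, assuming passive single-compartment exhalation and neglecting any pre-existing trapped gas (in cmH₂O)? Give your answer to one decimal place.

2.6

Flow: 78 L/min ÷ 60 = 1.3 L/s.
Vt = flow × Ti = 1.3 L/s × 0.27 s × 1000 mL/L = 351.0 mL.
R = (PIP − Pplat)/V̇ = (26.0 − 20.1) / 1.3 = 5.9/1.3 = 4.538 cmH2O·s/L.
C = Vt/(Pplat − PEEP) = 351.0 / (20.1 − 9) = 351.0/11.1 = 31.622 mL/cmH2O.
τ = R × C = 4.538 × 0.03162 L/cmH2O = 0.1435 s.
Fraction remaining = e^(−Te/τ) = e^(−0.21/0.1435) = 0.2314; trapped volume = 351.0 × 0.2314 = 81.221 mL.
Additional alveolar pressure from trapping ≈ V_trapped / C = 81.221 / 31.622 = 2.568 cmH2O.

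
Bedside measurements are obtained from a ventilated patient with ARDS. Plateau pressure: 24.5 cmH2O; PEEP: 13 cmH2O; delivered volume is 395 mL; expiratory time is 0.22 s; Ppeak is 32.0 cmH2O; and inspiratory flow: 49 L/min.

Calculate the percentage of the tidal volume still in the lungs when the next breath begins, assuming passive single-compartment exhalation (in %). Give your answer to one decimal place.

Flow: 49 L/min ÷ 60 = 0.8167 L/s.
R = (PIP − Pplat)/V̇ = (32.0 − 24.5) / 0.8167 = 7.5/0.8167 = 9.183 cmH2O·s/L.
C = Vt/(Pplat − PEEP) = 395.0 / (24.5 − 13) = 395.0/11.5 = 34.348 mL/cmH2O.
τ = R × C = 9.183 × 0.03435 L/cmH2O = 0.3154 s.
Fraction remaining at end-expiration = e^(−Te/τ) = e^(−0.22/0.3154) = 0.4978 → 49.78%.

49.8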